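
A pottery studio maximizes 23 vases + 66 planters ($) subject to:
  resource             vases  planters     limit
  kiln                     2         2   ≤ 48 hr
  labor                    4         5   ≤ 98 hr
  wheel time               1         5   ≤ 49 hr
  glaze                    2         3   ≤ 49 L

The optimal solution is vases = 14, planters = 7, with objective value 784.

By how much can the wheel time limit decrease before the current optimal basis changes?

Binding constraints: wheel time, glaze. The basis is B = [[1,5],[2,3]] with det -7.
Per unit decrease in wheel time, x* moves by d = (0.4286, -0.2857).
The basis stays optimal until kiln becomes binding; allowable decrease = 21 hr.

21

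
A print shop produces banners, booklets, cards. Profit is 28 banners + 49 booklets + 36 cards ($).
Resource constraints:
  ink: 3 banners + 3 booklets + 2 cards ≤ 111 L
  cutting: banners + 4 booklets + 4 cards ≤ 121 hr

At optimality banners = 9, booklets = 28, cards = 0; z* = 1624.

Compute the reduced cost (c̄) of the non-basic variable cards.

-6

Both ink and cutting are binding at x*.
Dual feasibility on the basic columns requires 3·y_ink + 1·y_cutting = 28, 3·y_ink + 4·y_cutting = 49.
This yields shadow prices y_ink = 7, y_cutting = 7.
Reduced cost of cards: c₃ − yᵀa₃ = 36 − (7·2 + 7·4) = 36 − 42 = -6.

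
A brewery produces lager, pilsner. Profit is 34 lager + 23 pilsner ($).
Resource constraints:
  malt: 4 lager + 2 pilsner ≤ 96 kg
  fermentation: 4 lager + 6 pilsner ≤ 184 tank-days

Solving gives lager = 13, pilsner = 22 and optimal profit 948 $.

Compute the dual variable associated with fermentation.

1.5

At the optimum: malt uses 96 of 96 (binding); fermentation uses 184 of 184 (binding).
The binding rows give the dual system: 4·y_malt + 4·y_fermentation = 34 and 2·y_malt + 6·y_fermentation = 23.
→ y_malt = 7 and y_fermentation = 1.5.
Shadow price of fermentation = 1.5.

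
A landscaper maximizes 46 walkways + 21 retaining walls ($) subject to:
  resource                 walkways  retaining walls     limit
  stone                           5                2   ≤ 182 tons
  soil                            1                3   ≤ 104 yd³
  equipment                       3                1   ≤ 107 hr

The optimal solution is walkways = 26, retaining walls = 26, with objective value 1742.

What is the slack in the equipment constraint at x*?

3

equipment used = 3·26 + 1·26 = 104; slack = 107 − 104 = 3.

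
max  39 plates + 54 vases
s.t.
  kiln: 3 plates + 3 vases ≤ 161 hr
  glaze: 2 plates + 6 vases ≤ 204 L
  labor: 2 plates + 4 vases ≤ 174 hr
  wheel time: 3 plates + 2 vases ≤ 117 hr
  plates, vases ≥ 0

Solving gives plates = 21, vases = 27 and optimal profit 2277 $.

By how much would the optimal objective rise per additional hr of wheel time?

9

At the optimum: kiln uses 144 of 161 (slack = 17); glaze uses 204 of 204 (binding); labor uses 150 of 174 (slack = 24); wheel time uses 117 of 117 (binding).
Since kiln, labor are not tight, their duals are 0.
Dual feasibility on the basic columns requires 2·y_glaze + 3·y_wheel time = 39, 6·y_glaze + 2·y_wheel time = 54.
Solving: y_glaze = 6, y_wheel time = 9.
Shadow price of wheel time = 9.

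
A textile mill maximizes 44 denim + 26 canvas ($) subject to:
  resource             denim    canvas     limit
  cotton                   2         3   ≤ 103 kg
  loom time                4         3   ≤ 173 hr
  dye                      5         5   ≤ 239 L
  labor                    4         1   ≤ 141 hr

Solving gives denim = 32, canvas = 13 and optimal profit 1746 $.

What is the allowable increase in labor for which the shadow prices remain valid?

Binding constraints: cotton, labor. The basis is B = [[2,3],[4,1]] with det -10.
Per unit increase in labor, x* moves by d = (0.3, -0.2).
The basis stays optimal until loom time becomes binding; allowable increase = 10 hr.

10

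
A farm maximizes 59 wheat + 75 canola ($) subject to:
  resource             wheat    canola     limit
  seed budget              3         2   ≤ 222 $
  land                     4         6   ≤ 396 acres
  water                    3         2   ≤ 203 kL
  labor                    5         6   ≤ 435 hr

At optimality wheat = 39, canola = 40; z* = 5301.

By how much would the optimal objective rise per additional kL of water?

0

At the optimum: seed budget uses 197 of 222 (slack = 25); land uses 396 of 396 (binding); water uses 197 of 203 (slack = 6); labor uses 435 of 435 (binding).
Slack constraints have shadow price 0 (complementary slackness).
From A_Bᵀ y = c: 4·y_land + 5·y_labor = 59; 6·y_land + 6·y_labor = 75.
Solving: y_land = 3.5, y_labor = 9.
Shadow price of water = 0.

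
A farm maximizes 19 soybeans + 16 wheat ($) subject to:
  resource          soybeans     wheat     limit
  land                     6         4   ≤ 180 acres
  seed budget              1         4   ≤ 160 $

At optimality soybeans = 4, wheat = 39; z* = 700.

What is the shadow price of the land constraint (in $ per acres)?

Both land and seed budget are binding at x*.
The binding rows give the dual system: 6·y_land + 1·y_seed budget = 19 and 4·y_land + 4·y_seed budget = 16.
Solving: y_land = 3, y_seed budget = 1.
Shadow price of land = 3.

3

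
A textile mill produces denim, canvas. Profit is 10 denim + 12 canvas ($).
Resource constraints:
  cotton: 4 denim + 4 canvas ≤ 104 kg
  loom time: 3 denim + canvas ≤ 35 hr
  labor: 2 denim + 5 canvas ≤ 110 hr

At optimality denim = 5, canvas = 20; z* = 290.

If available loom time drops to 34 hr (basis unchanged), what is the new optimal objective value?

288

At the optimum: cotton uses 100 of 104 (slack = 4); loom time uses 35 of 35 (binding); labor uses 110 of 110 (binding).
Since cotton is not tight, its dual is 0.
The binding rows give the dual system: 3·y_loom time + 2·y_labor = 10 and 1·y_loom time + 5·y_labor = 12.
→ y_loom time = 2 and y_labor = 2.
Δz = y_loom time·Δb = 2 × (-1) = -2, so new z* = 290 − 2 = 288.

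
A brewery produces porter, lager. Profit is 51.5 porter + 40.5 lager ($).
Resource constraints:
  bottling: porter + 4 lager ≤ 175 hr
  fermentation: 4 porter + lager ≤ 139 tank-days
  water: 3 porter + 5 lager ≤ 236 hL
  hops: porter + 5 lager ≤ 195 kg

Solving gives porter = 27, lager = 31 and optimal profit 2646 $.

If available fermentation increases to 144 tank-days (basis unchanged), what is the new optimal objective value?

Check each constraint at x*: bottling 151/175 (slack 24); fermentation 139/139 (tight); water 236/236 (tight); hops 182/195 (slack 13).
Since bottling, hops are not tight, their duals are 0.
Dual feasibility on the basic columns requires 4·y_fermentation + 3·y_water = 51.5, 1·y_fermentation + 5·y_water = 40.5.
This yields shadow prices y_fermentation = 8, y_water = 6.5.
Δz = y_fermentation·Δb = 8 × (5) = 40, so new z* = 2646 + 40 = 2686.

2686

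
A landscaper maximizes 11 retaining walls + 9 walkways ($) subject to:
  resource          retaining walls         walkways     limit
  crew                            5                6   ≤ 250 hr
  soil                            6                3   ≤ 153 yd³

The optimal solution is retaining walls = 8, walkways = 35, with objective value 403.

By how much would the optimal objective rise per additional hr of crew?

1

Both crew and soil are binding at x*.
The binding rows give the dual system: 5·y_crew + 6·y_soil = 11 and 6·y_crew + 3·y_soil = 9.
Solving: y_crew = 1, y_soil = 1.
Shadow price of crew = 1.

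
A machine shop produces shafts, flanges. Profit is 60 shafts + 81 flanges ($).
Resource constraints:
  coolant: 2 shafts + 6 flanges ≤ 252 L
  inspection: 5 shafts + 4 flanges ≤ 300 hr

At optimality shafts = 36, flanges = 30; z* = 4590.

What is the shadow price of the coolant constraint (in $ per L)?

7.5

Check each constraint at x*: coolant 252/252 (tight); inspection 300/300 (tight).
Dual feasibility on the basic columns requires 2·y_coolant + 5·y_inspection = 60, 6·y_coolant + 4·y_inspection = 81.
Solving: y_coolant = 7.5, y_inspection = 9.
Shadow price of coolant = 7.5.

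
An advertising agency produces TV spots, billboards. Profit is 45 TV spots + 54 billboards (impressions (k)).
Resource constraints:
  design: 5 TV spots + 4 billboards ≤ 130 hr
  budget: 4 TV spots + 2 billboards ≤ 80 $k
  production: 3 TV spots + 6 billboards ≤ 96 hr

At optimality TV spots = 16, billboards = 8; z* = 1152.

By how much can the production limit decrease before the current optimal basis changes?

Binding constraints: budget, production. The basis is B = [[4,2],[3,6]] with det 18.
Per unit decrease in production, x* moves by d = (0.1111, -0.2222).
The basis stays optimal until billboards reaches 0; allowable decrease = 36 hr.

36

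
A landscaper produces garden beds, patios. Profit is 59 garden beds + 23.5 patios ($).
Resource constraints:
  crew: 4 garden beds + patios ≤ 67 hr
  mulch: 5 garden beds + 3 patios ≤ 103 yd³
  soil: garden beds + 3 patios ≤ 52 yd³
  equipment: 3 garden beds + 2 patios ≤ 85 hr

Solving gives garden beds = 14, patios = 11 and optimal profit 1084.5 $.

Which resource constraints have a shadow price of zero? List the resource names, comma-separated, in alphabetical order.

equipment, soil

crew: 67/67 (binding)
mulch: 103/103 (binding)
soil: 47/52 (slack 5)
equipment: 64/85 (slack 21)
By complementary slackness, a constraint with positive slack has shadow price 0 → equipment, soil.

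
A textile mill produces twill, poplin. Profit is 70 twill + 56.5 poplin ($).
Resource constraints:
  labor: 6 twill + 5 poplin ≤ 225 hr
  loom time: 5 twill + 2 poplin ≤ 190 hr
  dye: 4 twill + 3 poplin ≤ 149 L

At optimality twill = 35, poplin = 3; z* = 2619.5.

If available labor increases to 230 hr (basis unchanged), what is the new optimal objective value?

2659.5

At the optimum: labor uses 225 of 225 (binding); loom time uses 181 of 190 (slack = 9); dye uses 149 of 149 (binding).
Slack constraints have shadow price 0 (complementary slackness).
Dual feasibility on the basic columns requires 6·y_labor + 4·y_dye = 70, 5·y_labor + 3·y_dye = 56.5.
→ y_labor = 8 and y_dye = 5.5.
Δz = y_labor·Δb = 8 × (5) = 40, so new z* = 2619.5 + 40 = 2659.5.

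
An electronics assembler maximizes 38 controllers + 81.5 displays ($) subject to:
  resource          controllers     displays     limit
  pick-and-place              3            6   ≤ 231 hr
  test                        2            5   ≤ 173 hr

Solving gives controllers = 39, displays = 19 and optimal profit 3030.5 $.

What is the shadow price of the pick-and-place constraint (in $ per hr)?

At the optimum: pick-and-place uses 231 of 231 (binding); test uses 173 of 173 (binding).
From A_Bᵀ y = c: 3·y_pick-and-place + 2·y_test = 38; 6·y_pick-and-place + 5·y_test = 81.5.
→ y_pick-and-place = 9 and y_test = 5.5.
Shadow price of pick-and-place = 9.

9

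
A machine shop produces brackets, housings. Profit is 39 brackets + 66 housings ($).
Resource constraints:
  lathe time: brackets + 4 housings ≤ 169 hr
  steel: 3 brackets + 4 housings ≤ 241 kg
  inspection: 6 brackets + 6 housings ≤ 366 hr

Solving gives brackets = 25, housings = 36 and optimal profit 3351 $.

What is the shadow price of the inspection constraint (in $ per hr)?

5

Check each constraint at x*: lathe time 169/169 (tight); steel 219/241 (slack 22); inspection 366/366 (tight).
By complementary slackness, y = 0 for the non-binding constraint.
The binding rows give the dual system: 1·y_lathe time + 6·y_inspection = 39 and 4·y_lathe time + 6·y_inspection = 66.
This yields shadow prices y_lathe time = 9, y_inspection = 5.
Shadow price of inspection = 5.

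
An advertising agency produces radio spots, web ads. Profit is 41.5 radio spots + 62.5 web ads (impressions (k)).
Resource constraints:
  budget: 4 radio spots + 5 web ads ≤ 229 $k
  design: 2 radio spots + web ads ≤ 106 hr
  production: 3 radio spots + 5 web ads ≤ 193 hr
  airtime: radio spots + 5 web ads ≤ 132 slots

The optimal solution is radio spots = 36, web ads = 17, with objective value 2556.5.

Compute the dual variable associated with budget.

4

Binding: budget and production. Non-binding: design (17 unused), airtime (11 unused).
Since design, airtime are not tight, their duals are 0.
Dual feasibility on the basic columns requires 4·y_budget + 3·y_production = 41.5, 5·y_budget + 5·y_production = 62.5.
→ y_budget = 4 and y_production = 8.5.
Shadow price of budget = 4.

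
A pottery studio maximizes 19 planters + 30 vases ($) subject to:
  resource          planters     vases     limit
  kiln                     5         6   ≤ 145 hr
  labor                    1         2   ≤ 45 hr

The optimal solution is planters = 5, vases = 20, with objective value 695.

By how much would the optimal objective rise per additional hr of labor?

At the optimum: kiln uses 145 of 145 (binding); labor uses 45 of 45 (binding).
From A_Bᵀ y = c: 5·y_kiln + 1·y_labor = 19; 6·y_kiln + 2·y_labor = 30.
Solving: y_kiln = 2, y_labor = 9.
Shadow price of labor = 9.

9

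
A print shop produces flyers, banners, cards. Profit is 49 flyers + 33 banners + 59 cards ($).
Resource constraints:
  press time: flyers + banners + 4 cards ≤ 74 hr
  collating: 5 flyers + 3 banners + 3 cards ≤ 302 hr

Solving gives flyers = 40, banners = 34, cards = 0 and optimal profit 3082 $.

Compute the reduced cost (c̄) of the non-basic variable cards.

Check each constraint at x*: press time 74/74 (tight); collating 302/302 (tight).
Dual feasibility on the basic columns requires 1·y_press time + 5·y_collating = 49, 1·y_press time + 3·y_collating = 33.
→ y_press time = 9 and y_collating = 8.
Reduced cost of cards: c₃ − yᵀa₃ = 59 − (9·4 + 8·3) = 59 − 60 = -1.

-1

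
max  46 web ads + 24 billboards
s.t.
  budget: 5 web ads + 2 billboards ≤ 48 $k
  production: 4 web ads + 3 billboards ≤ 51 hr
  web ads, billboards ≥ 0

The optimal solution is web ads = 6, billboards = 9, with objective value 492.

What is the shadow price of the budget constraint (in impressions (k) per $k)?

6

At the optimum: budget uses 48 of 48 (binding); production uses 51 of 51 (binding).
From A_Bᵀ y = c: 5·y_budget + 4·y_production = 46; 2·y_budget + 3·y_production = 24.
Solving: y_budget = 6, y_production = 4.
Shadow price of budget = 6.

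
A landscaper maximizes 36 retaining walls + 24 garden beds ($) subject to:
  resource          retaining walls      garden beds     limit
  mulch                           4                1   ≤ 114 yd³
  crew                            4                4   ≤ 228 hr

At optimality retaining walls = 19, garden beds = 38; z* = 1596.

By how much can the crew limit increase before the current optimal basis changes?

Binding constraints: mulch, crew. The basis is B = [[4,1],[4,4]] with det 12.
Per unit increase in crew, x* moves by d = (-0.0833, 0.3333).
The basis stays optimal until retaining walls reaches 0; allowable increase = 228 hr.

228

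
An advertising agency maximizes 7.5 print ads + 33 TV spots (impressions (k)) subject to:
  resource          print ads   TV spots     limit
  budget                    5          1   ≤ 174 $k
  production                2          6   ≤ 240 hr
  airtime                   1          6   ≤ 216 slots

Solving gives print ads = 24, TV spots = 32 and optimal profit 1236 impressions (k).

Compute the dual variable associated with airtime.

At the optimum: budget uses 152 of 174 (slack = 22); production uses 240 of 240 (binding); airtime uses 216 of 216 (binding).
Since budget is not tight, its dual is 0.
Dual feasibility on the basic columns requires 2·y_production + 1·y_airtime = 7.5, 6·y_production + 6·y_airtime = 33.
Solving: y_production = 2, y_airtime = 3.5.
Shadow price of airtime = 3.5.

3.5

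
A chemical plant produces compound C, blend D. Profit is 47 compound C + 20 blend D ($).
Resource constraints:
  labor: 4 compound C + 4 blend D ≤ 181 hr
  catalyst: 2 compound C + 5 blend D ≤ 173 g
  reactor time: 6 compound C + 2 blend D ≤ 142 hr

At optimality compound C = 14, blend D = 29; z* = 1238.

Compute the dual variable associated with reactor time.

At the optimum: labor uses 172 of 181 (slack = 9); catalyst uses 173 of 173 (binding); reactor time uses 142 of 142 (binding).
Slack constraints have shadow price 0 (complementary slackness).
From A_Bᵀ y = c: 2·y_catalyst + 6·y_reactor time = 47; 5·y_catalyst + 2·y_reactor time = 20.
→ y_catalyst = 1 and y_reactor time = 7.5.
Shadow price of reactor time = 7.5.

7.5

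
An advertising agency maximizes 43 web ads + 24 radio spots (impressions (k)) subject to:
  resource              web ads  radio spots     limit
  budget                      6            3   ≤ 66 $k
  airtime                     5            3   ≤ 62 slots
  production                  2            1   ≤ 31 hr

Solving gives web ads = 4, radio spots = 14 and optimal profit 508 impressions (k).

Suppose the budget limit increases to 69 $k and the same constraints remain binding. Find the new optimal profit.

Check each constraint at x*: budget 66/66 (tight); airtime 62/62 (tight); production 22/31 (slack 9).
Slack constraints have shadow price 0 (complementary slackness).
From A_Bᵀ y = c: 6·y_budget + 5·y_airtime = 43; 3·y_budget + 3·y_airtime = 24.
This yields shadow prices y_budget = 3, y_airtime = 5.
Δz = y_budget·Δb = 3 × (3) = 9, so new z* = 508 + 9 = 517.

517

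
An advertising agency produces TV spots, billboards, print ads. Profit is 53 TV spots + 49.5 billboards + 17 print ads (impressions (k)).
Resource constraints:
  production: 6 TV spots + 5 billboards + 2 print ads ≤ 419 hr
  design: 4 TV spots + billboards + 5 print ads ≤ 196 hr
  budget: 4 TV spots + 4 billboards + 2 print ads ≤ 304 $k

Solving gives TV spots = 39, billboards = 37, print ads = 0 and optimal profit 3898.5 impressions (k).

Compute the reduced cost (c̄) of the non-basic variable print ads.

-6

Binding: production and budget. Non-binding: design (3 unused).
By complementary slackness, y = 0 for the non-binding constraint.
Dual feasibility on the basic columns requires 6·y_production + 4·y_budget = 53, 5·y_production + 4·y_budget = 49.5.
→ y_production = 3.5 and y_budget = 8.
Reduced cost of print ads: c₃ − yᵀa₃ = 17 − (3.5·2 + 8·2) = 17 − 23 = -6.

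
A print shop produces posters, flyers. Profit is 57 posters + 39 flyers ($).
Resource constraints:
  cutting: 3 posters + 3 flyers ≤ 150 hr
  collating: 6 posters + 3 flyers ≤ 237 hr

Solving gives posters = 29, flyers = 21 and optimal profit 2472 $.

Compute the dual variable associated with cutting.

At the optimum: cutting uses 150 of 150 (binding); collating uses 237 of 237 (binding).
The binding rows give the dual system: 3·y_cutting + 6·y_collating = 57 and 3·y_cutting + 3·y_collating = 39.
Solving: y_cutting = 7, y_collating = 6.
Shadow price of cutting = 7.

7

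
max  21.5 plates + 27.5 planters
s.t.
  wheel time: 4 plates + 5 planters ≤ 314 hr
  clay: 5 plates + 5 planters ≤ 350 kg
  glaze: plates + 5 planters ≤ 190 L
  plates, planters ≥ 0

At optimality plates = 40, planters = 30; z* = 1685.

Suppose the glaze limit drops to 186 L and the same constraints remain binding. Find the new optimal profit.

1679

Check each constraint at x*: wheel time 310/314 (slack 4); clay 350/350 (tight); glaze 190/190 (tight).
Slack constraints have shadow price 0 (complementary slackness).
From A_Bᵀ y = c: 5·y_clay + 1·y_glaze = 21.5; 5·y_clay + 5·y_glaze = 27.5.
→ y_clay = 4 and y_glaze = 1.5.
Δz = y_glaze·Δb = 1.5 × (-4) = -6, so new z* = 1685 − 6 = 1679.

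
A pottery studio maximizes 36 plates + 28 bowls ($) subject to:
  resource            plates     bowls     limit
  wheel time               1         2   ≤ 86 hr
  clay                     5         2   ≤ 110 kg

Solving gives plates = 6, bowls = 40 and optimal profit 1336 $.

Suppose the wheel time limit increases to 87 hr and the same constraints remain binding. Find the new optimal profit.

At the optimum: wheel time uses 86 of 86 (binding); clay uses 110 of 110 (binding).
The binding rows give the dual system: 1·y_wheel time + 5·y_clay = 36 and 2·y_wheel time + 2·y_clay = 28.
This yields shadow prices y_wheel time = 8.5, y_clay = 5.5.
Δz = y_wheel time·Δb = 8.5 × (1) = 8.5, so new z* = 1336 + 8.5 = 1344.5.

1344.5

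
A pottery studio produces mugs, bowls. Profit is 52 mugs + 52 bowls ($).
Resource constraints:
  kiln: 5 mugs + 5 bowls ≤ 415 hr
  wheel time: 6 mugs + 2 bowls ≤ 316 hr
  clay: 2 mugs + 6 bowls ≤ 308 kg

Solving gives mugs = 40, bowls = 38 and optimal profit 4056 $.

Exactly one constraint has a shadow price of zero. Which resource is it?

kiln: 390/415 (slack 25)
wheel time: 316/316 (binding)
clay: 308/308 (binding)
By complementary slackness, a constraint with positive slack has shadow price 0 → kiln.

kiln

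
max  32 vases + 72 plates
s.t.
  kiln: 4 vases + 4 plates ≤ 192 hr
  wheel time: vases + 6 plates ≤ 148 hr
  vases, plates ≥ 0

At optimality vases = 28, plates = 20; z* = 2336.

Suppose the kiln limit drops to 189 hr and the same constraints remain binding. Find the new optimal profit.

Check each constraint at x*: kiln 192/192 (tight); wheel time 148/148 (tight).
Dual feasibility on the basic columns requires 4·y_kiln + 1·y_wheel time = 32, 4·y_kiln + 6·y_wheel time = 72.
This yields shadow prices y_kiln = 6, y_wheel time = 8.
Δz = y_kiln·Δb = 6 × (-3) = -18, so new z* = 2336 − 18 = 2318.

2318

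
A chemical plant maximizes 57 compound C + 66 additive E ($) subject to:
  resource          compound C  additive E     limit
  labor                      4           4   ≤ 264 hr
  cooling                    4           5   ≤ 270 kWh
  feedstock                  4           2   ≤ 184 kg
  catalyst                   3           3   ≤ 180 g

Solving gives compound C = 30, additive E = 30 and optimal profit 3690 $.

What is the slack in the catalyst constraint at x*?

0

catalyst used = 3·30 + 3·30 = 180; slack = 180 − 180 = 0.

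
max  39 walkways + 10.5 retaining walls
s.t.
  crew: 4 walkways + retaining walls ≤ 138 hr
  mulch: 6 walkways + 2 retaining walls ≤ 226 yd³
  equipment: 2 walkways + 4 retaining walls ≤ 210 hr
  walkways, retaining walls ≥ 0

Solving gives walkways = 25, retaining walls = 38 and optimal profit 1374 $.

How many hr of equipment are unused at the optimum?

8

equipment used = 2·25 + 4·38 = 202; slack = 210 − 202 = 8.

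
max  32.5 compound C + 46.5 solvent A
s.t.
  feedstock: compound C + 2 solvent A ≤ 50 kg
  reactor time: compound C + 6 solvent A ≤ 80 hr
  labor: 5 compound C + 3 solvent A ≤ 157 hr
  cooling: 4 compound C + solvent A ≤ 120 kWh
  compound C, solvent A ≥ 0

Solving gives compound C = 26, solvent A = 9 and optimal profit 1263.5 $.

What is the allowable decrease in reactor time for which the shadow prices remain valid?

Binding constraints: reactor time, labor. The basis is B = [[1,6],[5,3]] with det -27.
Per unit decrease in reactor time, x* moves by d = (0.1111, -0.1852).
The basis stays optimal until cooling becomes binding; allowable decrease = 27 hr.

27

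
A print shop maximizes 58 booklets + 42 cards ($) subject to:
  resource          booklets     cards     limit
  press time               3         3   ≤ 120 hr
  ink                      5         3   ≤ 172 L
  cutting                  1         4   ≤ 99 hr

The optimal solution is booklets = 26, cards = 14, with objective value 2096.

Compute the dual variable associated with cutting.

Check each constraint at x*: press time 120/120 (tight); ink 172/172 (tight); cutting 82/99 (slack 17).
By complementary slackness, y = 0 for the non-binding constraint.
From A_Bᵀ y = c: 3·y_press time + 5·y_ink = 58; 3·y_press time + 3·y_ink = 42.
→ y_press time = 6 and y_ink = 8.
Shadow price of cutting = 0.

0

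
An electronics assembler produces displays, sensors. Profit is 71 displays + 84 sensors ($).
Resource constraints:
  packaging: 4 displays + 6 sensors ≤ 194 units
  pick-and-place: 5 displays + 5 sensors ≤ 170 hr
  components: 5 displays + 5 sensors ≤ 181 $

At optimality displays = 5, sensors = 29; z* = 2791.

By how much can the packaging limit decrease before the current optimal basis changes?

58

Binding constraints: packaging, pick-and-place. The basis is B = [[4,6],[5,5]] with det -10.
Per unit decrease in packaging, x* moves by d = (0.5, -0.5).
The basis stays optimal until sensors reaches 0; allowable decrease = 58 units.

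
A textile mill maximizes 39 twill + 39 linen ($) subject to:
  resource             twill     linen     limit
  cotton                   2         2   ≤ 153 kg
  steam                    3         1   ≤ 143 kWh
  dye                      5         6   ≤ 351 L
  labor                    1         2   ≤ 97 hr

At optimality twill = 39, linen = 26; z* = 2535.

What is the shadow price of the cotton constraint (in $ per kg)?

0

Check each constraint at x*: cotton 130/153 (slack 23); steam 143/143 (tight); dye 351/351 (tight); labor 91/97 (slack 6).
Slack constraints have shadow price 0 (complementary slackness).
Dual feasibility on the basic columns requires 3·y_steam + 5·y_dye = 39, 1·y_steam + 6·y_dye = 39.
Solving: y_steam = 3, y_dye = 6.
Shadow price of cotton = 0.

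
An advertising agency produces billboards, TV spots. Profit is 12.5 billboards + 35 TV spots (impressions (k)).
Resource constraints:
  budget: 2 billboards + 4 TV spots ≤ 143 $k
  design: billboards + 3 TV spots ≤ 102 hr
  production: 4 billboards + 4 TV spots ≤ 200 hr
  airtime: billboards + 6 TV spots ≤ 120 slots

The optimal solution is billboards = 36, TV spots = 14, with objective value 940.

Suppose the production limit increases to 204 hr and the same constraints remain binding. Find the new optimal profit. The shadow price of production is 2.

948

Δb = 4, so new z* = 940 + (2)·(4) = 940 + 8 = 948.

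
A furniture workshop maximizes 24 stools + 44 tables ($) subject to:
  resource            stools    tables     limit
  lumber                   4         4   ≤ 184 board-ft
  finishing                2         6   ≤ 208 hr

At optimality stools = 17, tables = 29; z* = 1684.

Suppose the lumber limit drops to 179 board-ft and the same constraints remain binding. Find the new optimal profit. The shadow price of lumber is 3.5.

1666.5

Δb = -5, so new z* = 1684 + (3.5)·(-5) = 1684 − 17.5 = 1666.5.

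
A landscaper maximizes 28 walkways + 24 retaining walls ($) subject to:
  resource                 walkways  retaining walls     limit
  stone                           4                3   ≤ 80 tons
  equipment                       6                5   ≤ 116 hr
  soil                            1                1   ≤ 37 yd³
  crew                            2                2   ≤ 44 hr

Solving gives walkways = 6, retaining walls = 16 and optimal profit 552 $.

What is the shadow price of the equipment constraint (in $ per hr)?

At the optimum: stone uses 72 of 80 (slack = 8); equipment uses 116 of 116 (binding); soil uses 22 of 37 (slack = 15); crew uses 44 of 44 (binding).
Since stone, soil are not tight, their duals are 0.
From A_Bᵀ y = c: 6·y_equipment + 2·y_crew = 28; 5·y_equipment + 2·y_crew = 24.
This yields shadow prices y_equipment = 4, y_crew = 2.
Shadow price of equipment = 4.

4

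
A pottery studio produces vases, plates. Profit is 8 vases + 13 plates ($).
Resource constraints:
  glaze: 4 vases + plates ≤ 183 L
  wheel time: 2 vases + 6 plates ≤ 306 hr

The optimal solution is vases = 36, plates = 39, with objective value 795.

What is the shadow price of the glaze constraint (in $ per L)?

1

Both glaze and wheel time are binding at x*.
Dual feasibility on the basic columns requires 4·y_glaze + 2·y_wheel time = 8, 1·y_glaze + 6·y_wheel time = 13.
→ y_glaze = 1 and y_wheel time = 2.
Shadow price of glaze = 1.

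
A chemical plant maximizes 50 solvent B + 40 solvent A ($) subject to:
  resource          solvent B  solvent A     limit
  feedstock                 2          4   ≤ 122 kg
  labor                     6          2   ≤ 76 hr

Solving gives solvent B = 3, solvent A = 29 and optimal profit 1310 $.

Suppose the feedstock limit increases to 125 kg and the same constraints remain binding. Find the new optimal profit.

1331

Check each constraint at x*: feedstock 122/122 (tight); labor 76/76 (tight).
The binding rows give the dual system: 2·y_feedstock + 6·y_labor = 50 and 4·y_feedstock + 2·y_labor = 40.
→ y_feedstock = 7 and y_labor = 6.
Δz = y_feedstock·Δb = 7 × (3) = 21, so new z* = 1310 + 21 = 1331.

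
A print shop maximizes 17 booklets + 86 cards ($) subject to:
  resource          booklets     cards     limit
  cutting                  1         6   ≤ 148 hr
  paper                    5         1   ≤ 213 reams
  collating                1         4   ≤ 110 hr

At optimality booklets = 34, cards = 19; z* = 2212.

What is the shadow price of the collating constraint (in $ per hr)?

8

At the optimum: cutting uses 148 of 148 (binding); paper uses 189 of 213 (slack = 24); collating uses 110 of 110 (binding).
Slack constraints have shadow price 0 (complementary slackness).
Dual feasibility on the basic columns requires 1·y_cutting + 1·y_collating = 17, 6·y_cutting + 4·y_collating = 86.
This yields shadow prices y_cutting = 9, y_collating = 8.
Shadow price of collating = 8.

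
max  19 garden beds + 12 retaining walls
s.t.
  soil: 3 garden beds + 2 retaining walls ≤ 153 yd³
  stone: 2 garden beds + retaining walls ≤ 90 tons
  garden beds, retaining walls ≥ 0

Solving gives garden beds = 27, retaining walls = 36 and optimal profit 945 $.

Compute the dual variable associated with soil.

Check each constraint at x*: soil 153/153 (tight); stone 90/90 (tight).
From A_Bᵀ y = c: 3·y_soil + 2·y_stone = 19; 2·y_soil + 1·y_stone = 12.
Solving: y_soil = 5, y_stone = 2.
Shadow price of soil = 5.

5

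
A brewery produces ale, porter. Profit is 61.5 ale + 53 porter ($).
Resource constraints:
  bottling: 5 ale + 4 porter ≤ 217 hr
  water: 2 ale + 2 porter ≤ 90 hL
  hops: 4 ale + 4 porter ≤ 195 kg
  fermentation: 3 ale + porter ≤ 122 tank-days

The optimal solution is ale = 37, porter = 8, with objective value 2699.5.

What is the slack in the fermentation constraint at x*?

3

fermentation used = 3·37 + 1·8 = 119; slack = 122 − 119 = 3.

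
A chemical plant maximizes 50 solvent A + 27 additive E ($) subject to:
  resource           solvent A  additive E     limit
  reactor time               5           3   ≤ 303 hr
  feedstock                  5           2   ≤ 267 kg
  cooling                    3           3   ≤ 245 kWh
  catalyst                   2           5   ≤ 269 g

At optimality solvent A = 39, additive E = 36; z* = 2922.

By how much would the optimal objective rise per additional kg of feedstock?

At the optimum: reactor time uses 303 of 303 (binding); feedstock uses 267 of 267 (binding); cooling uses 225 of 245 (slack = 20); catalyst uses 258 of 269 (slack = 11).
Since cooling, catalyst are not tight, their duals are 0.
Dual feasibility on the basic columns requires 5·y_reactor time + 5·y_feedstock = 50, 3·y_reactor time + 2·y_feedstock = 27.
This yields shadow prices y_reactor time = 7, y_feedstock = 3.
Shadow price of feedstock = 3.

3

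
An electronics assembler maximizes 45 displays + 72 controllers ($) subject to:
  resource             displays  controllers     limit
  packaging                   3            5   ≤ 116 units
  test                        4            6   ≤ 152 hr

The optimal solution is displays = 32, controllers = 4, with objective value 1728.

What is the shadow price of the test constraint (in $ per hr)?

Check each constraint at x*: packaging 116/116 (tight); test 152/152 (tight).
From A_Bᵀ y = c: 3·y_packaging + 4·y_test = 45; 5·y_packaging + 6·y_test = 72.
This yields shadow prices y_packaging = 9, y_test = 4.5.
Shadow price of test = 4.5.

4.5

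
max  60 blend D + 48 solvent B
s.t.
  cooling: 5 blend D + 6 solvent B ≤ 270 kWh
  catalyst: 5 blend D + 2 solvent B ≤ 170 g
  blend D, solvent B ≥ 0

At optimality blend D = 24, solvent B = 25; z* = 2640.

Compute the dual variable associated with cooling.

Check each constraint at x*: cooling 270/270 (tight); catalyst 170/170 (tight).
Dual feasibility on the basic columns requires 5·y_cooling + 5·y_catalyst = 60, 6·y_cooling + 2·y_catalyst = 48.
This yields shadow prices y_cooling = 6, y_catalyst = 6.
Shadow price of cooling = 6.

6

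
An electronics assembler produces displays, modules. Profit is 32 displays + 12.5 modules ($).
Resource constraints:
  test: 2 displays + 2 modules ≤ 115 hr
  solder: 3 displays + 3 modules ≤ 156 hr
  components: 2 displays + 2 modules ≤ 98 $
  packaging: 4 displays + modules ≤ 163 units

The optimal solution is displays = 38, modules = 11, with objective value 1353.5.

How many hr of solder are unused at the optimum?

9

solder used = 3·38 + 3·11 = 147; slack = 156 − 147 = 9.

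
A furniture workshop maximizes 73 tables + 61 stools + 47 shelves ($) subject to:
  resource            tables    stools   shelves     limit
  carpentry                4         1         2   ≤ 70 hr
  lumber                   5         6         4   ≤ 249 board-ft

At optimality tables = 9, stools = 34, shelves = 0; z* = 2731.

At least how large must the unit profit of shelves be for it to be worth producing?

50

Check each constraint at x*: carpentry 70/70 (tight); lumber 249/249 (tight).
The binding rows give the dual system: 4·y_carpentry + 5·y_lumber = 73 and 1·y_carpentry + 6·y_lumber = 61.
Solving: y_carpentry = 7, y_lumber = 9.
shelves enters the basis when its profit ≥ yᵀa₃ = 7·2 + 9·4 = 50.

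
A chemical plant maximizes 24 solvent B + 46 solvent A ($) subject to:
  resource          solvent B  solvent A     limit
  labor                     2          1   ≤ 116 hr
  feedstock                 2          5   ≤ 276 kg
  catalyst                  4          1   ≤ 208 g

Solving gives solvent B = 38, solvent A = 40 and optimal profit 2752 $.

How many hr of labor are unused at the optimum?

labor used = 2·38 + 1·40 = 116; slack = 116 − 116 = 0.

0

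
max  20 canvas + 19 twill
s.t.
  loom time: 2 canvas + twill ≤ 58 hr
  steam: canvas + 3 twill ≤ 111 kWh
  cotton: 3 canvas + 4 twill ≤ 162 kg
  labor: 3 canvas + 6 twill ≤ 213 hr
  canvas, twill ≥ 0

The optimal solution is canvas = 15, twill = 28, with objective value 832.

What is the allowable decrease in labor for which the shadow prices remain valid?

Binding constraints: loom time, labor. The basis is B = [[2,1],[3,6]] with det 9.
Per unit decrease in labor, x* moves by d = (0.1111, -0.2222).
The basis stays optimal until twill reaches 0; allowable decrease = 126 hr.

126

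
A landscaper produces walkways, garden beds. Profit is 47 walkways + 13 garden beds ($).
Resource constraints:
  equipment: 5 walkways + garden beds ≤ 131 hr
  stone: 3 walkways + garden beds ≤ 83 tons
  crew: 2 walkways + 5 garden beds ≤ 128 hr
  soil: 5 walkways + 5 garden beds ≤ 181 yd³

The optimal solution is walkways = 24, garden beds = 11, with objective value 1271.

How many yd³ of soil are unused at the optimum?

6

soil used = 5·24 + 5·11 = 175; slack = 181 − 175 = 6.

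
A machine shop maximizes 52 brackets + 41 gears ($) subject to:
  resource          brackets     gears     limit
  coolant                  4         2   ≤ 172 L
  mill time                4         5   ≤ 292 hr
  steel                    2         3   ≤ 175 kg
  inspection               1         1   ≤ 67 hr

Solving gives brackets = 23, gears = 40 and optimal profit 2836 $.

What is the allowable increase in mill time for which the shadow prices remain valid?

13.5

Binding constraints: coolant, mill time. The basis is B = [[4,2],[4,5]] with det 12.
Per unit increase in mill time, x* moves by d = (-0.1667, 0.3333).
The basis stays optimal until steel becomes binding; allowable increase = 13.5 hr.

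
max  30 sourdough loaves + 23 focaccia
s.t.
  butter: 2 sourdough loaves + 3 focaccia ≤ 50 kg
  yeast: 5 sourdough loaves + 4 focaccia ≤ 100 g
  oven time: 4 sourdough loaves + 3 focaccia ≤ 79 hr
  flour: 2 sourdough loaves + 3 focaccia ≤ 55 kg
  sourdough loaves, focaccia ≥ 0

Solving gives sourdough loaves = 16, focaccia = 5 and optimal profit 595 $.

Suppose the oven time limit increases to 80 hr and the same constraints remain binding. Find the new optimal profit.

At the optimum: butter uses 47 of 50 (slack = 3); yeast uses 100 of 100 (binding); oven time uses 79 of 79 (binding); flour uses 47 of 55 (slack = 8).
Since butter, flour are not tight, their duals are 0.
Dual feasibility on the basic columns requires 5·y_yeast + 4·y_oven time = 30, 4·y_yeast + 3·y_oven time = 23.
This yields shadow prices y_yeast = 2, y_oven time = 5.
Δz = y_oven time·Δb = 5 × (1) = 5, so new z* = 595 + 5 = 600.

600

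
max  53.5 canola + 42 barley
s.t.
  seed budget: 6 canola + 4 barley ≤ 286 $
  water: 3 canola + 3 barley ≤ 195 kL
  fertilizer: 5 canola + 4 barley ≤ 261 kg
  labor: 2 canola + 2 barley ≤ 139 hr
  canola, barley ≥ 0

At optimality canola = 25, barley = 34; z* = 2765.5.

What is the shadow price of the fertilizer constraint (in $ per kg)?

Binding: seed budget and fertilizer. Non-binding: water (18 unused), labor (21 unused).
By complementary slackness, y = 0 for the non-binding constraints.
From A_Bᵀ y = c: 6·y_seed budget + 5·y_fertilizer = 53.5; 4·y_seed budget + 4·y_fertilizer = 42.
This yields shadow prices y_seed budget = 1, y_fertilizer = 9.5.
Shadow price of fertilizer = 9.5.

9.5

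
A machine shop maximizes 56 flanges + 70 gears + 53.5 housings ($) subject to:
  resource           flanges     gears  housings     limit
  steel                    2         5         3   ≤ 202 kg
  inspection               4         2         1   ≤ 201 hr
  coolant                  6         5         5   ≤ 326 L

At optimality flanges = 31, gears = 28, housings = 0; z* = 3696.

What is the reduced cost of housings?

-2.5

Check each constraint at x*: steel 202/202 (tight); inspection 180/201 (slack 21); coolant 326/326 (tight).
Slack constraints have shadow price 0 (complementary slackness).
The binding rows give the dual system: 2·y_steel + 6·y_coolant = 56 and 5·y_steel + 5·y_coolant = 70.
Solving: y_steel = 7, y_coolant = 7.
Reduced cost of housings: c₃ − yᵀa₃ = 53.5 − (7·3 + 7·5) = 53.5 − 56 = -2.5.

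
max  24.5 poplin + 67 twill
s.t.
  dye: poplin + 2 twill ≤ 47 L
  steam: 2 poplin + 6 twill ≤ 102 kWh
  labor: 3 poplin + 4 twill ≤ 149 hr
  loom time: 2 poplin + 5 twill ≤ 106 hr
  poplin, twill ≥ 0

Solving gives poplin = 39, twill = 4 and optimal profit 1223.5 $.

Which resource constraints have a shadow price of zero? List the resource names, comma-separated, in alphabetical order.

labor, loom time

dye: 47/47 (binding)
steam: 102/102 (binding)
labor: 133/149 (slack 16)
loom time: 98/106 (slack 8)
By complementary slackness, a constraint with positive slack has shadow price 0 → labor, loom time.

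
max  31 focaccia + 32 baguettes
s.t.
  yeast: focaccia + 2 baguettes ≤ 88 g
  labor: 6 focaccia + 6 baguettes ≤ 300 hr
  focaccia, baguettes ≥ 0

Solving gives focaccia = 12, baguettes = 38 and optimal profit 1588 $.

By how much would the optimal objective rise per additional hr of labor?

5

Check each constraint at x*: yeast 88/88 (tight); labor 300/300 (tight).
From A_Bᵀ y = c: 1·y_yeast + 6·y_labor = 31; 2·y_yeast + 6·y_labor = 32.
Solving: y_yeast = 1, y_labor = 5.
Shadow price of labor = 5.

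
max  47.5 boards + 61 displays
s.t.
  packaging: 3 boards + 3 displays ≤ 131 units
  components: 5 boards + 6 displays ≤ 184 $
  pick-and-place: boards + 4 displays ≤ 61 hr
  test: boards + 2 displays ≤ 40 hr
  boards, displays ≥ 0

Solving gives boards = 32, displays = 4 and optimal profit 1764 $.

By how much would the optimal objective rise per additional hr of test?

Check each constraint at x*: packaging 108/131 (slack 23); components 184/184 (tight); pick-and-place 48/61 (slack 13); test 40/40 (tight).
By complementary slackness, y = 0 for the non-binding constraints.
From A_Bᵀ y = c: 5·y_components + 1·y_test = 47.5; 6·y_components + 2·y_test = 61.
This yields shadow prices y_components = 8.5, y_test = 5.
Shadow price of test = 5.

5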